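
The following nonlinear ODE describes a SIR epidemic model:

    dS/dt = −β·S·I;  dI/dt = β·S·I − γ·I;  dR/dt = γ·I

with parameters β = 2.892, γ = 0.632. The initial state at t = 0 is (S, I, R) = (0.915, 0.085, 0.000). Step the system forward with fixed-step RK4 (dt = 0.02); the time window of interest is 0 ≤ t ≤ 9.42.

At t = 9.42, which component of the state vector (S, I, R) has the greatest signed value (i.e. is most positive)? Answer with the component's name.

t=0.000: state=(0.915, 0.085, 0.000)
step 1 (dt=0.02): k1=(-0.225, 0.171, 0.054), k2=(-0.229, 0.174, 0.055), k3=(-0.229, 0.174, 0.055), k4=(-0.233, 0.177, 0.056); state += dt/6·(k1+2k2+2k3+k4)
t=0.020: state=(0.910, 0.088, 0.001)
t=0.040: state=(0.906, 0.092, 0.002)
t=0.060: state=(0.901, 0.096, 0.003)
continuing one RK4 step at a time; state shown every 25 steps (Δt=0.5):
t=0.500: state=(0.747, 0.209, 0.044)
t=1.000: state=(0.489, 0.374, 0.137)
t=1.500: state=(0.263, 0.465, 0.273)
t=2.000: state=(0.135, 0.447, 0.419)
t=2.500: state=(0.074, 0.377, 0.549)
t=3.000: state=(0.045, 0.299, 0.656)
t=3.500: state=(0.031, 0.230, 0.739)
t=4.000: state=(0.023, 0.174, 0.803)
t=4.500: state=(0.019, 0.131, 0.850)
t=5.000: state=(0.016, 0.098, 0.886)
t=5.500: state=(0.014, 0.073, 0.913)
t=6.000: state=(0.013, 0.054, 0.933)
t=6.500: state=(0.012, 0.040, 0.948)
t=7.000: state=(0.011, 0.030, 0.959)
t=7.500: state=(0.011, 0.022, 0.967)
t=8.000: state=(0.011, 0.016, 0.973)
t=8.500: state=(0.010, 0.012, 0.977)
t=9.000: state=(0.010, 0.009, 0.981)
t=9.420: state=(0.010, 0.007, 0.983)
compare at T: S=0.010, I=0.007, R=0.983

largest component: R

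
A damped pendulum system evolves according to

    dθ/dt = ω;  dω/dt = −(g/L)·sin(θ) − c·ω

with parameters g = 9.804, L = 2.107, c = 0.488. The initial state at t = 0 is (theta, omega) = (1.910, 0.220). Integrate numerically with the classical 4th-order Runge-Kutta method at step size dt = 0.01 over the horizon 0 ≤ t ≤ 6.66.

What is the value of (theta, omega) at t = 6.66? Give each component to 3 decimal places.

t=0.000: state=(1.910, 0.220)
step 1 (dt=0.01): k1=(0.220, -4.495), k2=(0.198, -4.483), k3=(0.198, -4.483), k4=(0.175, -4.470); state += dt/6·(k1+2k2+2k3+k4)
t=0.010: state=(1.912, 0.175)
t=0.020: state=(1.914, 0.131)
t=0.030: state=(1.915, 0.086)
continuing one RK4 step at a time; state shown every 25 steps (Δt=0.25):
t=0.250: state=(1.830, -0.844)
t=0.500: state=(1.494, -1.831)
t=0.750: state=(0.929, -2.636)
t=1.000: state=(0.220, -2.915)
t=1.250: state=(-0.463, -2.431)
t=1.500: state=(-0.952, -1.426)
t=1.750: state=(-1.167, -0.296)
t=2.000: state=(-1.108, 0.741)
t=2.250: state=(-0.814, 1.559)
t=2.500: state=(-0.361, 1.986)
t=2.750: state=(0.133, 1.872)
t=3.000: state=(0.535, 1.284)
t=3.250: state=(0.756, 0.462)
t=3.500: state=(0.766, -0.360)
t=3.750: state=(0.590, -1.015)
t=4.000: state=(0.285, -1.364)
t=4.250: state=(-0.060, -1.325)
t=4.500: state=(-0.349, -0.940)
t=4.750: state=(-0.513, -0.361)
t=5.000: state=(-0.528, 0.237)
t=5.250: state=(-0.405, 0.711)
t=5.500: state=(-0.192, 0.954)
t=5.750: state=(0.048, 0.919)
t=6.000: state=(0.247, 0.644)
t=6.250: state=(0.359, 0.233)
t=6.500: state=(0.363, -0.189)
t=6.660: state=(0.314, -0.415)

(theta, omega) = (0.314, -0.415)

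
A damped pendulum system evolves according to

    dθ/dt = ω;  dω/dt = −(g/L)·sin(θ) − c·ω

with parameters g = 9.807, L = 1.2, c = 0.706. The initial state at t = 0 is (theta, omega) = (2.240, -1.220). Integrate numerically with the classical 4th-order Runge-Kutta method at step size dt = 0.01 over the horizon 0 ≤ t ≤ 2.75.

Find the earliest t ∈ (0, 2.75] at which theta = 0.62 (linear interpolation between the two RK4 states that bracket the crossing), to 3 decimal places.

t=0.000: state=(2.240, -1.220)
step 1 (dt=0.01): k1=(-1.220, -5.549), k2=(-1.248, -5.560), k3=(-1.248, -5.560), k4=(-1.276, -5.572); state += dt/6·(k1+2k2+2k3+k4)
t=0.010: state=(2.228, -1.276)
t=0.020: state=(2.214, -1.331)
t=0.030: state=(2.201, -1.388)
continuing one RK4 step at a time; state shown every 10 steps (Δt=0.1):
t=0.100: state=(2.090, -1.788)
t=0.200: state=(1.881, -2.386)
t=0.300: state=(1.612, -2.998)
t=0.400: state=(1.283, -3.573)
t=0.500: state=(0.902, -4.026)
t=0.560: state=(0.654, -4.195)
next step: t=0.570: state=(0.612, -4.214) — theta has crossed 0.62
linear interpolation between t=0.560 (0.65444) and t=0.570 (0.61239) → t≈0.568

t = 0.568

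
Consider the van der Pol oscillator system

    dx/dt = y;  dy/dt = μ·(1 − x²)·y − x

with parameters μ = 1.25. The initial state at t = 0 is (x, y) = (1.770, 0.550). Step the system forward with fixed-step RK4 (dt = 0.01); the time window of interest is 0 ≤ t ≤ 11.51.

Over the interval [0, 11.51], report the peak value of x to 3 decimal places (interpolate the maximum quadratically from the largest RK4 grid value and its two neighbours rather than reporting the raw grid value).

t=0.000: state=(1.770, 0.550)
step 1 (dt=0.01): k1=(0.550, -3.236), k2=(0.534, -3.202), k3=(0.534, -3.203), k4=(0.518, -3.169); state += dt/6·(k1+2k2+2k3+k4)
t=0.010: state=(1.775, 0.518)
t=0.020: state=(1.780, 0.487)
t=0.030: state=(1.785, 0.456)
continuing one RK4 step at a time; state shown every 50 steps (Δt=0.5):
t=0.500: state=(1.769, -0.351)
t=1.000: state=(1.515, -0.637)
t=1.500: state=(1.128, -0.937)
t=2.000: state=(0.523, -1.581)
t=2.500: state=(-0.574, -2.828)
t=3.000: state=(-1.806, -1.365)
t=3.500: state=(-1.991, 0.221)
t=4.000: state=(-1.790, 0.523)
t=4.500: state=(-1.485, 0.702)
t=5.000: state=(-1.067, 1.010)
t=5.500: state=(-0.406, 1.741)
t=6.000: state=(0.784, 2.933)
t=6.500: state=(1.895, 0.971)
t=7.000: state=(1.975, -0.297)
t=7.500: state=(1.754, -0.547)
t=8.000: state=(1.437, -0.733)
t=8.500: state=(0.996, -1.075)
t=9.000: state=(0.283, -1.901)
t=9.500: state=(-0.984, -2.927)
t=10.000: state=(-1.950, -0.655)
t=10.500: state=(-1.953, 0.352)
t=11.000: state=(-1.716, 0.569)
t=11.500: state=(-1.386, 0.765)
t=11.510: state=(-1.378, 0.771)
largest grid value and its neighbours: x(6.770)=2.01185, x(6.780)=2.01202, x(6.790)=2.01199
parabola through these three points peaks at t≈6.783 with x≈2.01203

max x = 2.012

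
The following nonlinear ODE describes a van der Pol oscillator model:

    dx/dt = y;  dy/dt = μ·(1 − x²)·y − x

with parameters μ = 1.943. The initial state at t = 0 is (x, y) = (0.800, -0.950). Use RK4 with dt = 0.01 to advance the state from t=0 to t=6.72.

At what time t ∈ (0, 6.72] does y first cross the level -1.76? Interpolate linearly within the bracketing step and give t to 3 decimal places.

t = 0.359

t=0.000: state=(0.800, -0.950)
step 1 (dt=0.01): k1=(-0.950, -1.465), k2=(-0.957, -1.479), k3=(-0.957, -1.479), k4=(-0.965, -1.494); state += dt/6·(k1+2k2+2k3+k4)
t=0.010: state=(0.790, -0.965)
t=0.020: state=(0.781, -0.980)
t=0.030: state=(0.771, -0.995)
continuing one RK4 step at a time; state shown every 25 steps (Δt=0.25):
t=0.250: state=(0.507, -1.438)
t=0.350: state=(0.350, -1.730)
next step: t=0.360: state=(0.332, -1.764) — y has crossed -1.76
linear interpolation between t=0.350 (-1.73032) and t=0.360 (-1.76373) → t≈0.359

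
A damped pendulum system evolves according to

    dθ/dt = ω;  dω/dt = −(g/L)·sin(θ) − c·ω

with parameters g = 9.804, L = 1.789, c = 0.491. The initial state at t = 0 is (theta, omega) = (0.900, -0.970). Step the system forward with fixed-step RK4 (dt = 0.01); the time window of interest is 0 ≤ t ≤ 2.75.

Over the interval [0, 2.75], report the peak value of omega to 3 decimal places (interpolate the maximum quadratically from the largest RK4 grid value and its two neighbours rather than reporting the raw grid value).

max omega = 1.382

t=0.000: state=(0.900, -0.970)
step 1 (dt=0.01): k1=(-0.970, -3.816), k2=(-0.989, -3.791), k3=(-0.989, -3.790), k4=(-1.008, -3.764); state += dt/6·(k1+2k2+2k3+k4)
t=0.010: state=(0.890, -1.008)
t=0.020: state=(0.880, -1.045)
t=0.030: state=(0.869, -1.082)
continuing one RK4 step at a time; state shown every 10 steps (Δt=0.1):
t=0.100: state=(0.785, -1.323)
t=0.200: state=(0.638, -1.609)
t=0.300: state=(0.466, -1.813)
t=0.400: state=(0.278, -1.920)
t=0.500: state=(0.085, -1.924)
t=0.600: state=(-0.103, -1.826)
t=0.700: state=(-0.277, -1.637)
t=0.800: state=(-0.428, -1.372)
t=0.900: state=(-0.550, -1.054)
t=1.000: state=(-0.638, -0.703)
t=1.100: state=(-0.690, -0.339)
t=1.200: state=(-0.706, 0.022)
t=1.300: state=(-0.686, 0.365)
t=1.400: state=(-0.634, 0.676)
t=1.500: state=(-0.552, 0.944)
t=1.600: state=(-0.447, 1.155)
t=1.700: state=(-0.323, 1.301)
t=1.800: state=(-0.189, 1.374)
t=1.900: state=(-0.051, 1.372)
t=2.000: state=(0.083, 1.297)
t=2.100: state=(0.206, 1.157)
t=2.200: state=(0.313, 0.963)
t=2.300: state=(0.397, 0.730)
t=2.400: state=(0.458, 0.472)
t=2.500: state=(0.492, 0.204)
t=2.600: state=(0.499, -0.061)
t=2.700: state=(0.480, -0.310)
t=2.750: state=(0.461, -0.426)
largest grid value and its neighbours: omega(1.840)=1.38197, omega(1.850)=1.38212, omega(1.860)=1.38152
parabola through these three points peaks at t≈1.847 with omega≈1.38215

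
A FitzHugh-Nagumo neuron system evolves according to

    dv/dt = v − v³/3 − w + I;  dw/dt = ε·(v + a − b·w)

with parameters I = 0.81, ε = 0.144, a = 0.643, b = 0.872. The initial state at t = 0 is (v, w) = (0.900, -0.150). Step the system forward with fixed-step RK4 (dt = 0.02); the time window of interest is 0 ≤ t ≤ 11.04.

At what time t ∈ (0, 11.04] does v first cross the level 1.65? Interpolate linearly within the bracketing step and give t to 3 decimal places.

t=0.000: state=(0.900, -0.150)
step 1 (dt=0.02): k1=(1.617, 0.241), k2=(1.617, 0.243), k3=(1.617, 0.243), k4=(1.617, 0.245); state += dt/6·(k1+2k2+2k3+k4)
t=0.020: state=(0.932, -0.145)
t=0.040: state=(0.965, -0.140)
t=0.060: state=(0.997, -0.135)
continuing one RK4 step at a time; state shown every 25 steps (Δt=0.5):
t=0.500: state=(1.609, -0.006)
t=0.540: state=(1.649, 0.007)
next step: t=0.560: state=(1.668, 0.013) — v has crossed 1.65
linear interpolation between t=0.540 (1.64898) and t=0.560 (1.66774) → t≈0.541

t = 0.541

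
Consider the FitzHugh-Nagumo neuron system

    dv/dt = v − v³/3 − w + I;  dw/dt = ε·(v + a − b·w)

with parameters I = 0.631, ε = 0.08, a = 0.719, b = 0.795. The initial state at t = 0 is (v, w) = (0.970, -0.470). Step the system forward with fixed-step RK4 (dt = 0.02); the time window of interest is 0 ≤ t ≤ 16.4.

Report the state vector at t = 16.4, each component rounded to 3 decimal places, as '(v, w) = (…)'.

(v, w) = (0.105, 1.498)

t=0.000: state=(0.970, -0.470)
step 1 (dt=0.02): k1=(1.767, 0.165), k2=(1.766, 0.166), k3=(1.766, 0.166), k4=(1.764, 0.168); state += dt/6·(k1+2k2+2k3+k4)
t=0.020: state=(1.005, -0.467)
t=0.040: state=(1.041, -0.463)
t=0.060: state=(1.076, -0.460)
continuing one RK4 step at a time; state shown every 50 steps (Δt=1):
t=1.000: state=(2.001, -0.258)
t=2.000: state=(2.017, -0.029)
t=3.000: state=(1.950, 0.182)
t=4.000: state=(1.878, 0.375)
t=5.000: state=(1.805, 0.550)
t=6.000: state=(1.730, 0.709)
t=7.000: state=(1.655, 0.852)
t=8.000: state=(1.577, 0.981)
t=9.000: state=(1.495, 1.095)
t=10.000: state=(1.410, 1.196)
t=11.000: state=(1.317, 1.284)
t=12.000: state=(1.214, 1.358)
t=13.000: state=(1.095, 1.420)
t=14.000: state=(0.945, 1.467)
t=15.000: state=(0.733, 1.498)
t=16.000: state=(0.360, 1.505)
t=16.400: state=(0.105, 1.498)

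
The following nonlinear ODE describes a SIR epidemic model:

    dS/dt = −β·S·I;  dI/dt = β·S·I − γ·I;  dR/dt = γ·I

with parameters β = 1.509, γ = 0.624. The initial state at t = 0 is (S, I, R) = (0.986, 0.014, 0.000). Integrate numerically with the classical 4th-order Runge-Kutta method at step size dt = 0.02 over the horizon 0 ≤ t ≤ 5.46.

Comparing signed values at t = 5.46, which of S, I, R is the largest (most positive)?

largest component: R

t=0.000: state=(0.986, 0.014, 0.000)
step 1 (dt=0.02): k1=(-0.021, 0.012, 0.009), k2=(-0.021, 0.012, 0.009), k3=(-0.021, 0.012, 0.009), k4=(-0.021, 0.012, 0.009); state += dt/6·(k1+2k2+2k3+k4)
t=0.020: state=(0.986, 0.014, 0.000)
t=0.040: state=(0.985, 0.014, 0.000)
t=0.060: state=(0.985, 0.015, 0.001)
continuing one RK4 step at a time; state shown every 10 steps (Δt=0.2):
t=0.200: state=(0.981, 0.017, 0.002)
t=0.400: state=(0.976, 0.020, 0.004)
t=0.600: state=(0.970, 0.023, 0.007)
t=0.800: state=(0.962, 0.028, 0.010)
t=1.000: state=(0.954, 0.033, 0.014)
t=1.200: state=(0.944, 0.038, 0.018)
t=1.400: state=(0.932, 0.045, 0.023)
t=1.600: state=(0.918, 0.052, 0.029)
t=1.800: state=(0.903, 0.061, 0.036)
t=2.000: state=(0.885, 0.070, 0.045)
t=2.200: state=(0.865, 0.081, 0.054)
t=2.400: state=(0.843, 0.092, 0.065)
t=2.600: state=(0.818, 0.105, 0.077)
t=2.800: state=(0.791, 0.118, 0.091)
t=3.000: state=(0.762, 0.131, 0.106)
t=3.200: state=(0.731, 0.145, 0.124)
t=3.400: state=(0.698, 0.159, 0.143)
t=3.600: state=(0.664, 0.172, 0.163)
t=3.800: state=(0.629, 0.185, 0.186)
t=4.000: state=(0.594, 0.196, 0.209)
t=4.200: state=(0.559, 0.206, 0.235)
t=4.400: state=(0.525, 0.214, 0.261)
t=4.600: state=(0.491, 0.221, 0.288)
t=4.800: state=(0.459, 0.225, 0.316)
t=5.000: state=(0.429, 0.227, 0.344)
t=5.200: state=(0.401, 0.227, 0.372)
t=5.400: state=(0.374, 0.225, 0.401)
t=5.460: state=(0.367, 0.224, 0.409)
compare at T: S=0.367, I=0.224, R=0.409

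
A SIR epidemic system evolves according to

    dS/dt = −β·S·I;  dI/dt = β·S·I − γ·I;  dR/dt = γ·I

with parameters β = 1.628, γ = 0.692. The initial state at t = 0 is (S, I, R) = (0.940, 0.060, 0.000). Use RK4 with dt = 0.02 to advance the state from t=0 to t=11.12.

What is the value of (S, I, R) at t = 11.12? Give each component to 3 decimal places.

t=0.000: state=(0.940, 0.060, 0.000)
step 1 (dt=0.02): k1=(-0.092, 0.050, 0.042), k2=(-0.092, 0.051, 0.042), k3=(-0.093, 0.051, 0.042), k4=(-0.093, 0.051, 0.042); state += dt/6·(k1+2k2+2k3+k4)
t=0.020: state=(0.938, 0.061, 0.001)
t=0.040: state=(0.936, 0.062, 0.002)
t=0.060: state=(0.934, 0.063, 0.003)
continuing one RK4 step at a time; state shown every 25 steps (Δt=0.5):
t=0.500: state=(0.885, 0.089, 0.026)
t=1.000: state=(0.811, 0.126, 0.063)
t=1.500: state=(0.720, 0.167, 0.113)
t=2.000: state=(0.619, 0.203, 0.178)
t=2.500: state=(0.519, 0.229, 0.253)
t=3.000: state=(0.428, 0.238, 0.334)
t=3.500: state=(0.354, 0.231, 0.415)
t=4.000: state=(0.295, 0.212, 0.492)
t=4.500: state=(0.251, 0.188, 0.562)
t=5.000: state=(0.218, 0.160, 0.622)
t=5.500: state=(0.193, 0.134, 0.673)
t=6.000: state=(0.175, 0.110, 0.715)
t=6.500: state=(0.161, 0.089, 0.749)
t=7.000: state=(0.151, 0.072, 0.777)
t=7.500: state=(0.143, 0.057, 0.799)
t=8.000: state=(0.137, 0.045, 0.817)
t=8.500: state=(0.133, 0.036, 0.831)
t=9.000: state=(0.130, 0.028, 0.842)
t=9.500: state=(0.127, 0.022, 0.851)
t=10.000: state=(0.125, 0.017, 0.858)
t=10.500: state=(0.123, 0.014, 0.863)
t=11.000: state=(0.122, 0.011, 0.867)
t=11.120: state=(0.122, 0.010, 0.868)

(S, I, R) = (0.122, 0.010, 0.868)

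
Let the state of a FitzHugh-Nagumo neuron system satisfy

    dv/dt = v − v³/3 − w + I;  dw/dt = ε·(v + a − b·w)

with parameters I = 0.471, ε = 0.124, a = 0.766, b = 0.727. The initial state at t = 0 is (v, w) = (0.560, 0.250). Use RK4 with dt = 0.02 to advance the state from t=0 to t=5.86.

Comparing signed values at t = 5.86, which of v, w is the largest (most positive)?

t=0.000: state=(0.560, 0.250)
step 1 (dt=0.02): k1=(0.722, 0.142), k2=(0.726, 0.143), k3=(0.726, 0.143), k4=(0.729, 0.143); state += dt/6·(k1+2k2+2k3+k4)
t=0.020: state=(0.575, 0.253)
t=0.040: state=(0.589, 0.256)
t=0.060: state=(0.604, 0.259)
continuing one RK4 step at a time; state shown every 10 steps (Δt=0.2):
t=0.200: state=(0.711, 0.280)
t=0.400: state=(0.871, 0.313)
t=0.600: state=(1.031, 0.350)
t=0.800: state=(1.182, 0.390)
t=1.000: state=(1.313, 0.432)
t=1.200: state=(1.419, 0.477)
t=1.400: state=(1.498, 0.523)
t=1.600: state=(1.551, 0.570)
t=1.800: state=(1.583, 0.617)
t=2.000: state=(1.598, 0.664)
t=2.200: state=(1.602, 0.711)
t=2.400: state=(1.596, 0.756)
t=2.600: state=(1.585, 0.800)
t=2.800: state=(1.568, 0.844)
t=3.000: state=(1.549, 0.886)
t=3.200: state=(1.527, 0.927)
t=3.400: state=(1.503, 0.966)
t=3.600: state=(1.477, 1.004)
t=3.800: state=(1.451, 1.041)
t=4.000: state=(1.423, 1.077)
t=4.200: state=(1.394, 1.111)
t=4.400: state=(1.363, 1.144)
t=4.600: state=(1.332, 1.175)
t=4.800: state=(1.299, 1.205)
t=5.000: state=(1.265, 1.234)
t=5.200: state=(1.230, 1.262)
t=5.400: state=(1.193, 1.288)
t=5.600: state=(1.154, 1.312)
t=5.800: state=(1.113, 1.336)
t=5.860: state=(1.100, 1.342)
compare at T: v=1.100, w=1.342

largest component: w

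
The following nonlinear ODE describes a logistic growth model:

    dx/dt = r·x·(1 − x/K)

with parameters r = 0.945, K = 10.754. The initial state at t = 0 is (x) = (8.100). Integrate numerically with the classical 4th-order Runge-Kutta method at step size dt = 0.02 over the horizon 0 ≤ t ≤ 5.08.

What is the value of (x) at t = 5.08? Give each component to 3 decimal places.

t=0.000: state=(8.100)
step 1 (dt=0.02): k1=(1.889), k2=(1.880), k3=(1.880), k4=(1.871); state += dt/6·(k1+2k2+2k3+k4)
t=0.020: state=(8.138)
t=0.040: state=(8.175)
t=0.060: state=(8.212)
continuing one RK4 step at a time; state shown every 10 steps (Δt=0.2):
t=0.200: state=(8.460)
t=0.400: state=(8.782)
t=0.600: state=(9.069)
t=0.800: state=(9.320)
t=1.000: state=(9.539)
t=1.200: state=(9.728)
t=1.400: state=(9.891)
t=1.600: state=(10.029)
t=1.800: state=(10.147)
t=2.000: state=(10.247)
t=2.200: state=(10.331)
t=2.400: state=(10.401)
t=2.600: state=(10.460)
t=2.800: state=(10.510)
t=3.000: state=(10.551)
t=3.200: state=(10.585)
t=3.400: state=(10.614)
t=3.600: state=(10.638)
t=3.800: state=(10.658)
t=4.000: state=(10.674)
t=4.200: state=(10.688)
t=4.400: state=(10.699)
t=4.600: state=(10.709)
t=4.800: state=(10.716)
t=5.000: state=(10.723)
t=5.080: state=(10.725)

(x) = (10.725)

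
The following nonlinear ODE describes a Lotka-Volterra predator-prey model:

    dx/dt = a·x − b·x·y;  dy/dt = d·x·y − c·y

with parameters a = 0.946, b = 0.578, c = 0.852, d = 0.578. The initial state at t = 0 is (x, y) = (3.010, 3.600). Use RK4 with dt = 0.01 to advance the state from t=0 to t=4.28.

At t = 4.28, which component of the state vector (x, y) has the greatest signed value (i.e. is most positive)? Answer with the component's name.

largest component: x

t=0.000: state=(3.010, 3.600)
step 1 (dt=0.01): k1=(-3.416, 3.196), k2=(-3.424, 3.174), k3=(-3.424, 3.174), k4=(-3.431, 3.152); state += dt/6·(k1+2k2+2k3+k4)
t=0.010: state=(2.976, 3.632)
t=0.020: state=(2.941, 3.663)
t=0.030: state=(2.907, 3.694)
continuing one RK4 step at a time; state shown every 20 steps (Δt=0.2):
t=0.200: state=(2.321, 4.131)
t=0.400: state=(1.709, 4.392)
t=0.600: state=(1.240, 4.386)
t=0.800: state=(0.912, 4.184)
t=1.000: state=(0.691, 3.867)
t=1.200: state=(0.545, 3.501)
t=1.400: state=(0.449, 3.126)
t=1.600: state=(0.386, 2.766)
t=1.800: state=(0.346, 2.433)
t=2.000: state=(0.321, 2.132)
t=2.200: state=(0.308, 1.865)
t=2.400: state=(0.304, 1.629)
t=2.600: state=(0.308, 1.423)
t=2.800: state=(0.319, 1.244)
t=3.000: state=(0.337, 1.090)
t=3.200: state=(0.362, 0.957)
t=3.400: state=(0.394, 0.843)
t=3.600: state=(0.434, 0.746)
t=3.800: state=(0.484, 0.663)
t=4.000: state=(0.544, 0.593)
t=4.200: state=(0.616, 0.535)
t=4.280: state=(0.648, 0.515)
compare at T: x=0.648, y=0.515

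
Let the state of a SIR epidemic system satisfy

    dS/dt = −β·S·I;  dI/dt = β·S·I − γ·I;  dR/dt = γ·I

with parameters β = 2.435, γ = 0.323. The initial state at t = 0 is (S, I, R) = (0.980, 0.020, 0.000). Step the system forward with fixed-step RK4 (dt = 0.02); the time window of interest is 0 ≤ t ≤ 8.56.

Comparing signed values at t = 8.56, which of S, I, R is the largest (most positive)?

t=0.000: state=(0.980, 0.020, 0.000)
step 1 (dt=0.02): k1=(-0.048, 0.041, 0.006), k2=(-0.049, 0.042, 0.007), k3=(-0.049, 0.042, 0.007), k4=(-0.050, 0.043, 0.007); state += dt/6·(k1+2k2+2k3+k4)
t=0.020: state=(0.979, 0.021, 0.000)
t=0.040: state=(0.978, 0.022, 0.000)
t=0.060: state=(0.977, 0.023, 0.000)
continuing one RK4 step at a time; state shown every 25 steps (Δt=0.5):
t=0.500: state=(0.939, 0.055, 0.006)
t=1.000: state=(0.840, 0.139, 0.020)
t=1.500: state=(0.649, 0.296, 0.055)
t=2.000: state=(0.404, 0.479, 0.118)
t=2.500: state=(0.209, 0.586, 0.205)
t=3.000: state=(0.101, 0.598, 0.302)
t=3.500: state=(0.050, 0.555, 0.395)
t=4.000: state=(0.026, 0.494, 0.480)
t=4.500: state=(0.015, 0.430, 0.555)
t=5.000: state=(0.009, 0.372, 0.619)
t=5.500: state=(0.006, 0.319, 0.675)
t=6.000: state=(0.004, 0.273, 0.723)
t=6.500: state=(0.003, 0.233, 0.763)
t=7.000: state=(0.002, 0.199, 0.798)
t=7.500: state=(0.002, 0.170, 0.828)
t=8.000: state=(0.002, 0.145, 0.853)
t=8.500: state=(0.001, 0.124, 0.875)
t=8.560: state=(0.001, 0.121, 0.877)
compare at T: S=0.001, I=0.121, R=0.877

largest component: R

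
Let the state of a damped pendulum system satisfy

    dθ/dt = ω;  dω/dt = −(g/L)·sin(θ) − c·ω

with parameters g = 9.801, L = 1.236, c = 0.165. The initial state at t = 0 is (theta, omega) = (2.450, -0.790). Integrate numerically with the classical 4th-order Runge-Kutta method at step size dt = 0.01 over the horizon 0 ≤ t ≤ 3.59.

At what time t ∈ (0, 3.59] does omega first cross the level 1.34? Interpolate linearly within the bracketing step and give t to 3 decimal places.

t=0.000: state=(2.450, -0.790)
step 1 (dt=0.01): k1=(-0.790, -4.927), k2=(-0.815, -4.947), k3=(-0.815, -4.948), k4=(-0.839, -4.968); state += dt/6·(k1+2k2+2k3+k4)
t=0.010: state=(2.442, -0.839)
t=0.020: state=(2.433, -0.889)
t=0.030: state=(2.424, -0.940)
continuing one RK4 step at a time; state shown every 20 steps (Δt=0.2):
t=0.200: state=(2.187, -1.886)
t=0.400: state=(1.676, -3.257)
t=0.600: state=(0.883, -4.615)
t=0.800: state=(-0.107, -5.038)
t=1.000: state=(-1.034, -4.038)
t=1.200: state=(-1.680, -2.400)
t=1.400: state=(-2.000, -0.836)
t=1.600: state=(-2.024, 0.585)
t=1.700: state=(-1.930, 1.296)
next step: t=1.710: state=(-1.917, 1.368) — omega has crossed 1.34
linear interpolation between t=1.700 (1.29599) and t=1.710 (1.36820) → t≈1.706

t = 1.706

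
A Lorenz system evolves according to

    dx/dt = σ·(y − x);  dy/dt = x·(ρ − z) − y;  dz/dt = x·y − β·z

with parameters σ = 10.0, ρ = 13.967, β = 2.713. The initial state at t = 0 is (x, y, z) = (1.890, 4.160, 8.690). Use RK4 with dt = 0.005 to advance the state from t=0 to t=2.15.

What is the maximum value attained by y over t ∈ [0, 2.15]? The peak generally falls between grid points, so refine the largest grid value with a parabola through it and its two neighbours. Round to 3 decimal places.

max y = 9.402

t=0.000: state=(1.890, 4.160, 8.690)
step 1 (dt=0.005): k1=(22.700, 5.814, -15.714), k2=(22.278, 6.175, -15.343), k3=(22.297, 6.167, -15.348), k4=(21.893, 6.525, -14.980); state += dt/6·(k1+2k2+2k3+k4)
t=0.005: state=(2.001, 4.191, 8.613)
t=0.010: state=(2.109, 4.225, 8.540)
t=0.015: state=(2.213, 4.263, 8.471)
continuing one RK4 step at a time; state shown every 20 steps (Δt=0.1):
t=0.100: state=(3.709, 5.365, 7.828)
t=0.200: state=(5.489, 7.426, 8.582)
t=0.300: state=(7.439, 9.222, 11.404)
t=0.400: state=(8.549, 8.741, 15.279)
t=0.500: state=(7.696, 5.970, 17.003)
t=0.600: state=(5.703, 3.747, 15.726)
t=0.700: state=(4.158, 3.091, 13.388)
t=0.800: state=(3.562, 3.399, 11.261)
t=0.900: state=(3.758, 4.285, 9.793)
t=1.000: state=(4.574, 5.660, 9.274)
t=1.100: state=(5.864, 7.297, 10.064)
t=1.200: state=(7.230, 8.378, 12.287)
t=1.300: state=(7.839, 7.791, 14.880)
t=1.400: state=(7.133, 5.893, 15.888)
t=1.500: state=(5.735, 4.366, 14.943)
t=1.600: state=(4.642, 3.882, 13.202)
t=1.700: state=(4.240, 4.182, 11.591)
t=1.800: state=(4.482, 5.000, 10.569)
t=1.900: state=(5.224, 6.157, 10.430)
t=2.000: state=(6.246, 7.282, 11.370)
t=2.100: state=(7.106, 7.685, 13.144)
t=2.150: state=(7.291, 7.437, 14.036)
largest grid value and its neighbours: y(0.330)=9.39799, y(0.335)=9.40213, y(0.340)=9.39857
parabola through these three points peaks at t≈0.335 with y≈9.40213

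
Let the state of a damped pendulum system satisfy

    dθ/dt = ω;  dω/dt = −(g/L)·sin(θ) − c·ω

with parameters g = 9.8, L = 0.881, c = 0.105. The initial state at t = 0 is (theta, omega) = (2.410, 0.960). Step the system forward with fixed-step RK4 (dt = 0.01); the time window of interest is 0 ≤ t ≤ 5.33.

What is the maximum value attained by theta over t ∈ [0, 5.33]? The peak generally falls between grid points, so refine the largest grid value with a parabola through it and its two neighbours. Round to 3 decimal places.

t=0.000: state=(2.410, 0.960)
step 1 (dt=0.01): k1=(0.960, -7.532), k2=(0.922, -7.488), k3=(0.923, -7.490), k4=(0.885, -7.448); state += dt/6·(k1+2k2+2k3+k4)
t=0.010: state=(2.419, 0.885)
t=0.020: state=(2.428, 0.811)
t=0.030: state=(2.435, 0.738)
continuing one RK4 step at a time; state shown every 20 steps (Δt=0.2):
t=0.200: state=(2.459, -0.450)
t=0.400: state=(2.222, -1.979)
t=0.600: state=(1.637, -3.945)
t=0.800: state=(0.646, -5.809)
t=1.000: state=(-0.556, -5.776)
t=1.200: state=(-1.529, -3.793)
t=1.400: state=(-2.064, -1.614)
t=1.600: state=(-2.198, 0.246)
t=1.800: state=(-1.964, 2.124)
t=2.000: state=(-1.330, 4.231)
t=2.200: state=(-0.310, 5.717)
t=2.400: state=(0.806, 5.059)
t=2.600: state=(1.614, 2.922)
t=2.800: state=(1.976, 0.747)
t=3.000: state=(1.923, -1.285)
t=3.200: state=(1.454, -3.415)
t=3.400: state=(0.577, -5.186)
t=3.600: state=(-0.496, -5.158)
t=3.800: state=(-1.360, -3.302)
t=4.000: state=(-1.794, -1.051)
t=4.200: state=(-1.788, 1.100)
t=4.400: state=(-1.352, 3.260)
t=4.600: state=(-0.513, 4.943)
t=4.800: state=(0.502, 4.844)
t=5.000: state=(1.306, 3.018)
t=5.200: state=(1.684, 0.769)
t=5.330: state=(1.691, -0.665)
largest grid value and its neighbours: theta(0.120)=2.47298, theta(0.130)=2.47366, theta(0.140)=2.47365
parabola through these three points peaks at t≈0.135 with theta≈2.47374

max theta = 2.474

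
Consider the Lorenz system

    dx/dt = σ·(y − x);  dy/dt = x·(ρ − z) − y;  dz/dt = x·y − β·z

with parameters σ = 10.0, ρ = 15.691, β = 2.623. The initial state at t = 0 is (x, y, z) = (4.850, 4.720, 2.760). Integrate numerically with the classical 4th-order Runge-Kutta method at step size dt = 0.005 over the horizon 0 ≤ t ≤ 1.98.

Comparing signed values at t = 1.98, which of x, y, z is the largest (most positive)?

largest component: z

t=0.000: state=(4.850, 4.720, 2.760)
step 1 (dt=0.005): k1=(-1.300, 57.995, 15.653), k2=(0.182, 57.619, 16.237), k3=(0.136, 57.660, 16.247), k4=(1.576, 57.322, 16.841); state += dt/6·(k1+2k2+2k3+k4)
t=0.005: state=(4.851, 5.008, 2.841)
t=0.010: state=(4.865, 5.293, 2.928)
t=0.015: state=(4.893, 5.576, 3.022)
continuing one RK4 step at a time; state shown every 20 steps (Δt=0.1):
t=0.100: state=(6.846, 10.372, 5.982)
t=0.200: state=(10.713, 13.976, 14.663)
t=0.300: state=(11.149, 8.252, 23.151)
t=0.400: state=(6.443, 1.287, 21.275)
t=0.500: state=(2.449, -0.229, 16.483)
t=0.600: state=(0.791, -0.085, 12.655)
t=0.700: state=(0.320, 0.129, 9.736)
t=0.800: state=(0.262, 0.300, 7.495)
t=0.900: state=(0.366, 0.536, 5.777)
t=1.000: state=(0.619, 0.972, 4.476)
t=1.100: state=(1.127, 1.829, 3.550)
t=1.200: state=(2.136, 3.529, 3.111)
t=1.300: state=(4.104, 6.754, 3.800)
t=1.400: state=(7.531, 11.617, 7.730)
t=1.500: state=(11.200, 13.420, 17.164)
t=1.600: state=(10.259, 6.280, 23.322)
t=1.700: state=(5.387, 0.771, 20.102)
t=1.800: state=(2.031, -0.088, 15.520)
t=1.900: state=(0.764, 0.135, 11.939)
t=1.980: state=(0.483, 0.344, 9.689)
compare at T: x=0.483, y=0.344, z=9.689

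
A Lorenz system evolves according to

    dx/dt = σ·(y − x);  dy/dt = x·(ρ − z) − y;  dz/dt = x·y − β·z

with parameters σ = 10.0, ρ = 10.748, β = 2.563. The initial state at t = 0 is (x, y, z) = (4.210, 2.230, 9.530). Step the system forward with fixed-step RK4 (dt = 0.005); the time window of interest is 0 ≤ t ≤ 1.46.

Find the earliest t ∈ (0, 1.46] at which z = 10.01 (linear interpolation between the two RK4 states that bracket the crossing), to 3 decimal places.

t=0.000: state=(4.210, 2.230, 9.530)
step 1 (dt=0.005): k1=(-19.800, 2.898, -15.037), k2=(-19.233, 2.987, -15.021), k3=(-19.245, 2.988, -15.017), k4=(-18.688, 3.075, -14.998); state += dt/6·(k1+2k2+2k3+k4)
t=0.005: state=(4.114, 2.245, 9.455)
t=0.010: state=(4.023, 2.261, 9.380)
t=0.015: state=(3.937, 2.277, 9.305)
continuing one RK4 step at a time; state shown every 10 steps (Δt=0.05):
t=0.050: state=(3.468, 2.414, 8.796)
t=0.100: state=(3.104, 2.660, 8.125)
t=0.150: state=(2.992, 2.962, 7.547)
t=0.200: state=(3.055, 3.324, 7.083)
t=0.250: state=(3.250, 3.751, 6.754)
t=0.300: state=(3.550, 4.246, 6.579)
t=0.350: state=(3.941, 4.802, 6.583)
t=0.400: state=(4.406, 5.397, 6.792)
t=0.450: state=(4.923, 5.987, 7.225)
t=0.500: state=(5.456, 6.506, 7.884)
t=0.550: state=(5.953, 6.869, 8.735)
t=0.600: state=(6.349, 6.993, 9.698)
t=0.615: state=(6.438, 6.975, 9.989)
next step: t=0.620: state=(6.464, 6.963, 10.086) — z has crossed 10.01
linear interpolation between t=0.615 (9.98936) and t=0.620 (10.08552) → t≈0.616

t = 0.616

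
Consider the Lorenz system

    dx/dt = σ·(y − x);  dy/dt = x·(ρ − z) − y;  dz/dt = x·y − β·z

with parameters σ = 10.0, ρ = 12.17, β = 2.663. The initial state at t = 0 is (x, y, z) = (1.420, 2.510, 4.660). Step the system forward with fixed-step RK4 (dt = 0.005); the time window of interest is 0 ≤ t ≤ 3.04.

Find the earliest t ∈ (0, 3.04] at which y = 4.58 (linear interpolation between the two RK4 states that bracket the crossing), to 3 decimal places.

t = 0.145

t=0.000: state=(1.420, 2.510, 4.660)
step 1 (dt=0.005): k1=(10.900, 8.154, -8.845), k2=(10.831, 8.370, -8.689), k3=(10.838, 8.368, -8.689), k4=(10.776, 8.583, -8.532); state += dt/6·(k1+2k2+2k3+k4)
t=0.005: state=(1.474, 2.552, 4.617)
t=0.010: state=(1.528, 2.596, 4.575)
t=0.015: state=(1.581, 2.642, 4.534)
continuing one RK4 step at a time; state shown every 20 steps (Δt=0.1):
t=0.100: state=(2.520, 3.744, 4.117)
t=0.145: state=(3.120, 4.577, 4.150)
next step: t=0.150: state=(3.194, 4.680, 4.168) — y has crossed 4.58
linear interpolation between t=0.145 (4.57673) and t=0.150 (4.68004) → t≈0.145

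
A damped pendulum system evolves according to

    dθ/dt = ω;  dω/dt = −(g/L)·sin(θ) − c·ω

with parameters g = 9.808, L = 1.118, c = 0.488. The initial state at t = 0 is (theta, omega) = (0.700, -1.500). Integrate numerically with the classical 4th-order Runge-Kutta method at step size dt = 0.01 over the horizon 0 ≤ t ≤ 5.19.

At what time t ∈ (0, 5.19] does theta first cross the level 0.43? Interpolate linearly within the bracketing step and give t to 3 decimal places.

t=0.000: state=(0.700, -1.500)
step 1 (dt=0.01): k1=(-1.500, -4.920), k2=(-1.525, -4.857), k3=(-1.524, -4.856), k4=(-1.549, -4.793); state += dt/6·(k1+2k2+2k3+k4)
t=0.010: state=(0.685, -1.549)
t=0.020: state=(0.669, -1.596)
t=0.030: state=(0.653, -1.642)
t=0.140: state=(0.448, -2.049)
next step: t=0.150: state=(0.427, -2.076) — theta has crossed 0.43
linear interpolation between t=0.140 (0.44811) and t=0.150 (0.42749) → t≈0.149

t = 0.149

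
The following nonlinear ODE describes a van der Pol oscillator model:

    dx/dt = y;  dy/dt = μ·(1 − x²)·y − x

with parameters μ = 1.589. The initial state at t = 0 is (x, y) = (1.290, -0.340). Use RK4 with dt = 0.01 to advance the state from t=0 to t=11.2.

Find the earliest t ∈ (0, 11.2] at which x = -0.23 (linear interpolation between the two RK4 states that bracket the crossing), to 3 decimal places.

t=0.000: state=(1.290, -0.340)
step 1 (dt=0.01): k1=(-0.340, -0.931), k2=(-0.345, -0.927), k3=(-0.345, -0.927), k4=(-0.349, -0.923); state += dt/6·(k1+2k2+2k3+k4)
t=0.010: state=(1.287, -0.349)
t=0.020: state=(1.283, -0.358)
t=0.030: state=(1.279, -0.368)
continuing one RK4 step at a time; state shown every 50 steps (Δt=0.5):
t=0.500: state=(1.012, -0.778)
t=1.000: state=(0.461, -1.540)
t=1.330: state=(-0.209, -2.599)
next step: t=1.340: state=(-0.235, -2.636) — x has crossed -0.23
linear interpolation between t=1.330 (-0.20866) and t=1.340 (-0.23484) → t≈1.338

t = 1.338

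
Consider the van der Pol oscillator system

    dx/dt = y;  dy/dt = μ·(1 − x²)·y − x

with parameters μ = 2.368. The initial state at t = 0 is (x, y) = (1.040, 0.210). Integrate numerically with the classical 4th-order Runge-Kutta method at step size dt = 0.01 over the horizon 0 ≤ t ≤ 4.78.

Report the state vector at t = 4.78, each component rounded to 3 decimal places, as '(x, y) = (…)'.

t=0.000: state=(1.040, 0.210)
step 1 (dt=0.01): k1=(0.210, -1.081), k2=(0.205, -1.082), k3=(0.205, -1.082), k4=(0.199, -1.083); state += dt/6·(k1+2k2+2k3+k4)
t=0.010: state=(1.042, 0.199)
t=0.020: state=(1.044, 0.188)
t=0.030: state=(1.046, 0.178)
continuing one RK4 step at a time; state shown every 20 steps (Δt=0.2):
t=0.200: state=(1.060, -0.006)
t=0.400: state=(1.038, -0.211)
t=0.600: state=(0.976, -0.411)
t=0.800: state=(0.873, -0.632)
t=1.000: state=(0.719, -0.925)
t=1.200: state=(0.492, -1.386)
t=1.400: state=(0.142, -2.189)
t=1.600: state=(-0.416, -3.427)
t=1.800: state=(-1.180, -3.839)
t=2.000: state=(-1.771, -1.851)
t=2.200: state=(-1.964, -0.329)
t=2.400: state=(-1.974, 0.131)
t=2.600: state=(-1.933, 0.251)
t=2.800: state=(-1.879, 0.291)
t=3.000: state=(-1.818, 0.314)
t=3.200: state=(-1.753, 0.335)
t=3.400: state=(-1.684, 0.358)
t=3.600: state=(-1.609, 0.386)
t=3.800: state=(-1.529, 0.421)
t=4.000: state=(-1.440, 0.466)
t=4.200: state=(-1.342, 0.525)
t=4.400: state=(-1.229, 0.608)
t=4.600: state=(-1.096, 0.730)
t=4.780: state=(-0.950, 0.898)

(x, y) = (-0.950, 0.898)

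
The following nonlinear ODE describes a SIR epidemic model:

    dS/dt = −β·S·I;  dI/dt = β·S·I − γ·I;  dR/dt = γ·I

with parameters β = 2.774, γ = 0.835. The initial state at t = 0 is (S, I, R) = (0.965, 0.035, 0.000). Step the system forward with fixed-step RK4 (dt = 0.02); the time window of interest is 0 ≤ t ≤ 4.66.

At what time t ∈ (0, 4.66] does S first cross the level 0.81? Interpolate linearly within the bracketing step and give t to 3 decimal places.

t=0.000: state=(0.965, 0.035, 0.000)
step 1 (dt=0.02): k1=(-0.094, 0.064, 0.029), k2=(-0.095, 0.066, 0.030), k3=(-0.095, 0.066, 0.030), k4=(-0.097, 0.067, 0.030); state += dt/6·(k1+2k2+2k3+k4)
t=0.020: state=(0.963, 0.036, 0.001)
t=0.040: state=(0.961, 0.038, 0.001)
t=0.060: state=(0.959, 0.039, 0.002)
continuing one RK4 step at a time; state shown every 10 steps (Δt=0.2):
t=0.200: state=(0.943, 0.050, 0.007)
t=0.400: state=(0.912, 0.071, 0.017)
t=0.600: state=(0.870, 0.099, 0.031)
t=0.800: state=(0.816, 0.134, 0.051)
next step: t=0.820: state=(0.810, 0.137, 0.053) — S has crossed 0.81
linear interpolation between t=0.800 (0.81589) and t=0.820 (0.80978) → t≈0.819

t = 0.819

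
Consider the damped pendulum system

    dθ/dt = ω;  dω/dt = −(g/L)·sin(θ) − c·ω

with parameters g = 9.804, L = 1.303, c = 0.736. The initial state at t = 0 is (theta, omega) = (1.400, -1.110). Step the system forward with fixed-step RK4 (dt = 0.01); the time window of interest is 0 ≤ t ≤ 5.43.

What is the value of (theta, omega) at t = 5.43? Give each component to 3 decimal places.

t=0.000: state=(1.400, -1.110)
step 1 (dt=0.01): k1=(-1.110, -6.598), k2=(-1.143, -6.566), k3=(-1.143, -6.566), k4=(-1.176, -6.534); state += dt/6·(k1+2k2+2k3+k4)
t=0.010: state=(1.389, -1.176)
t=0.020: state=(1.376, -1.241)
t=0.030: state=(1.364, -1.305)
continuing one RK4 step at a time; state shown every 20 steps (Δt=0.2):
t=0.200: state=(1.056, -2.276)
t=0.400: state=(0.522, -2.950)
t=0.600: state=(-0.071, -2.842)
t=0.800: state=(-0.565, -1.993)
t=1.000: state=(-0.845, -0.792)
t=1.200: state=(-0.882, 0.399)
t=1.400: state=(-0.702, 1.352)
t=1.600: state=(-0.370, 1.884)
t=1.800: state=(0.015, 1.865)
t=2.000: state=(0.342, 1.345)
t=2.200: state=(0.534, 0.548)
t=2.400: state=(0.560, -0.272)
t=2.600: state=(0.437, -0.915)
t=2.800: state=(0.216, -1.241)
t=3.000: state=(-0.034, -1.192)
t=3.200: state=(-0.240, -0.826)
t=3.400: state=(-0.353, -0.291)
t=3.600: state=(-0.356, 0.247)
t=3.800: state=(-0.264, 0.647)
t=4.000: state=(-0.113, 0.821)
t=4.200: state=(0.048, 0.749)
t=4.400: state=(0.174, 0.483)
t=4.600: state=(0.235, 0.124)
t=4.800: state=(0.225, -0.220)
t=5.000: state=(0.154, -0.458)
t=5.200: state=(0.052, -0.539)
t=5.400: state=(-0.051, -0.463)
t=5.430: state=(-0.064, -0.440)

(theta, omega) = (-0.064, -0.440)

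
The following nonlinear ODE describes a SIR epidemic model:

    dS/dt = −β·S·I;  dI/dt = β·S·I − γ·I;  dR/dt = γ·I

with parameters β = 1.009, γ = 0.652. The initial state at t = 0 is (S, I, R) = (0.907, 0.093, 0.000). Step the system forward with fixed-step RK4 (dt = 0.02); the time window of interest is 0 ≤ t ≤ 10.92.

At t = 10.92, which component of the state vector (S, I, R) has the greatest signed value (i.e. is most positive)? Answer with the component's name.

largest component: R

t=0.000: state=(0.907, 0.093, 0.000)
step 1 (dt=0.02): k1=(-0.085, 0.024, 0.061), k2=(-0.085, 0.024, 0.061), k3=(-0.085, 0.024, 0.061), k4=(-0.085, 0.024, 0.061); state += dt/6·(k1+2k2+2k3+k4)
t=0.020: state=(0.905, 0.093, 0.001)
t=0.040: state=(0.904, 0.094, 0.002)
t=0.060: state=(0.902, 0.094, 0.004)
continuing one RK4 step at a time; state shown every 25 steps (Δt=0.5):
t=0.500: state=(0.863, 0.105, 0.032)
t=1.000: state=(0.816, 0.116, 0.068)
t=1.500: state=(0.768, 0.125, 0.107)
t=2.000: state=(0.720, 0.131, 0.149)
t=2.500: state=(0.673, 0.134, 0.192)
t=3.000: state=(0.629, 0.134, 0.236)
t=3.500: state=(0.588, 0.132, 0.280)
t=4.000: state=(0.551, 0.127, 0.322)
t=4.500: state=(0.518, 0.120, 0.362)
t=5.000: state=(0.488, 0.112, 0.400)
t=5.500: state=(0.463, 0.102, 0.435)
t=6.000: state=(0.440, 0.093, 0.467)
t=6.500: state=(0.421, 0.083, 0.496)
t=7.000: state=(0.405, 0.074, 0.521)
t=7.500: state=(0.391, 0.065, 0.544)
t=8.000: state=(0.379, 0.057, 0.564)
t=8.500: state=(0.369, 0.050, 0.581)
t=9.000: state=(0.360, 0.043, 0.596)
t=9.500: state=(0.353, 0.037, 0.609)
t=10.000: state=(0.347, 0.032, 0.621)
t=10.500: state=(0.342, 0.028, 0.630)
t=10.920: state=(0.338, 0.024, 0.638)
compare at T: S=0.338, I=0.024, R=0.638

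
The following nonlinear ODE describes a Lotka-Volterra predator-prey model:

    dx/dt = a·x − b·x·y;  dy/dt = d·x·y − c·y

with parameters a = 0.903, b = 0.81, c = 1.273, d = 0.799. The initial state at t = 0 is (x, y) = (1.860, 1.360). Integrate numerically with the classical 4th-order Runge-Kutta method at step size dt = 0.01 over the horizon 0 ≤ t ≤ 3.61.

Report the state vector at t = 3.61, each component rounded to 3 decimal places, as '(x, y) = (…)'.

t=0.000: state=(1.860, 1.360)
step 1 (dt=0.01): k1=(-0.369, 0.290), k2=(-0.371, 0.288), k3=(-0.371, 0.288), k4=(-0.373, 0.286); state += dt/6·(k1+2k2+2k3+k4)
t=0.010: state=(1.856, 1.363)
t=0.020: state=(1.853, 1.366)
t=0.030: state=(1.849, 1.369)
continuing one RK4 step at a time; state shown every 20 steps (Δt=0.2):
t=0.200: state=(1.780, 1.410)
t=0.400: state=(1.692, 1.443)
t=0.600: state=(1.602, 1.455)
t=0.800: state=(1.517, 1.447)
t=1.000: state=(1.440, 1.421)
t=1.200: state=(1.375, 1.379)
t=1.400: state=(1.323, 1.326)
t=1.600: state=(1.284, 1.266)
t=1.800: state=(1.260, 1.202)
t=2.000: state=(1.248, 1.139)
t=2.200: state=(1.250, 1.077)
t=2.400: state=(1.263, 1.021)
t=2.600: state=(1.288, 0.970)
t=2.800: state=(1.323, 0.927)
t=3.000: state=(1.369, 0.891)
t=3.200: state=(1.423, 0.863)
t=3.400: state=(1.484, 0.844)
t=3.600: state=(1.552, 0.834)
t=3.610: state=(1.556, 0.833)

(x, y) = (1.556, 0.833)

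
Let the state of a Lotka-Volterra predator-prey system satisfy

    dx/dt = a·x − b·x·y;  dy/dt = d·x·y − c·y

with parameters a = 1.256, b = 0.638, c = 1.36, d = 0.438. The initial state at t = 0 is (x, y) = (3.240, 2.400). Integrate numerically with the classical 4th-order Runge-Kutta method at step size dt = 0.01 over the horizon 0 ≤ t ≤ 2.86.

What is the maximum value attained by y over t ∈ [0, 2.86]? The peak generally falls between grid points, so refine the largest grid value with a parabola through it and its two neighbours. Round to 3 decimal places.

t=0.000: state=(3.240, 2.400)
step 1 (dt=0.01): k1=(-0.892, 0.142), k2=(-0.892, 0.137), k3=(-0.892, 0.137), k4=(-0.892, 0.133); state += dt/6·(k1+2k2+2k3+k4)
t=0.010: state=(3.231, 2.401)
t=0.020: state=(3.222, 2.403)
t=0.030: state=(3.213, 2.404)
continuing one RK4 step at a time; state shown every 10 steps (Δt=0.1):
t=0.100: state=(3.151, 2.410)
t=0.200: state=(3.063, 2.410)
t=0.300: state=(2.979, 2.401)
t=0.400: state=(2.900, 2.383)
t=0.500: state=(2.826, 2.358)
t=0.600: state=(2.759, 2.326)
t=0.700: state=(2.700, 2.288)
t=0.800: state=(2.649, 2.245)
t=0.900: state=(2.607, 2.199)
t=1.000: state=(2.573, 2.150)
t=1.100: state=(2.547, 2.099)
t=1.200: state=(2.530, 2.048)
t=1.300: state=(2.522, 1.996)
t=1.400: state=(2.521, 1.946)
t=1.500: state=(2.529, 1.897)
t=1.600: state=(2.545, 1.850)
t=1.700: state=(2.567, 1.806)
t=1.800: state=(2.598, 1.765)
t=1.900: state=(2.635, 1.728)
t=2.000: state=(2.678, 1.694)
t=2.100: state=(2.728, 1.665)
t=2.200: state=(2.784, 1.639)
t=2.300: state=(2.845, 1.619)
t=2.400: state=(2.911, 1.603)
t=2.500: state=(2.981, 1.591)
t=2.600: state=(3.054, 1.585)
t=2.700: state=(3.130, 1.584)
t=2.800: state=(3.207, 1.589)
t=2.860: state=(3.254, 1.594)
largest grid value and its neighbours: y(0.140)=2.41071, y(0.150)=2.41078, y(0.160)=2.41075
parabola through these three points peaks at t≈0.152 with y≈2.41078

max y = 2.411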